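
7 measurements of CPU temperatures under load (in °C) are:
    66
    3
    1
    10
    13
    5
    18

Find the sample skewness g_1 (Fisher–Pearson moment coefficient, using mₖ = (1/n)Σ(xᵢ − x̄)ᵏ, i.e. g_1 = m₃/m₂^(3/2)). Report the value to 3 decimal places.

x̄ = (66 + 3 + 1 + 10 + 13 + 5 + 18) / 7 = 16.5714
deviations (xᵢ − x̄): 49.4286, -13.5714, -15.5714, -6.5714, -3.5714, -11.5714, 1.4286
Σ(xᵢ − x̄)² = 3061.7143 ⇒ m₂ = 3061.7143/7 = 437.38776
Σ(xᵢ − x̄)³ = 112612.0408 ⇒ m₃ = 112612.0408/7 = 16087.43440
m₂^(3/2) = 437.38776^(1.5) = 9147.44761
g_1 = m₃ / m₂^(3/2) = 16087.43440 / 9147.44761 ≈ 1.759

1.759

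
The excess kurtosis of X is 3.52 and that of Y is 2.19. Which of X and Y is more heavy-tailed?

X

Higher excess kurtosis ⇒ heavier tails relative to the normal distribution.
3.52 vs 2.19: the larger is 3.52, so X has heavier tails.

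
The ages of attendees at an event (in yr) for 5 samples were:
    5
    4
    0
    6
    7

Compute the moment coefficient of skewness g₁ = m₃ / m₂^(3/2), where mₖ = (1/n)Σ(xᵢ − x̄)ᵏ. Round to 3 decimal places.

x̄ = (5 + 4 + 0 + 6 + 7) / 5 = 4.4000
deviations (xᵢ − x̄): 0.6000, -0.4000, -4.4000, 1.6000, 2.6000
Σ(xᵢ − x̄)² = 29.2000 ⇒ m₂ = 29.2000/5 = 5.84000
Σ(xᵢ − x̄)³ = -63.3600 ⇒ m₃ = -63.3600/5 = -12.67200
m₂^(3/2) = 5.84000^(1.5) = 14.11300
g₁ = m₃ / m₂^(3/2) = -12.67200 / 14.11300 ≈ -0.898

-0.898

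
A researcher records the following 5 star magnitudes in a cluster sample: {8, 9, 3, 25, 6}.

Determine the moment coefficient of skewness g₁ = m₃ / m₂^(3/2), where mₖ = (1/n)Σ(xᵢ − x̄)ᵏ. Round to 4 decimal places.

x̄ = (8 + 9 + 3 + 25 + 6) / 5 = 10.2000
deviations (xᵢ − x̄): -2.2000, -1.2000, -7.2000, 14.8000, -4.2000
Σ(xᵢ − x̄)² = 294.8000 ⇒ m₂ = 294.8000/5 = 58.96000
Σ(xᵢ − x̄)³ = 2782.0800 ⇒ m₃ = 2782.0800/5 = 556.41600
m₂^(3/2) = 58.96000^(1.5) = 452.72681
g₁ = m₃ / m₂^(3/2) = 556.41600 / 452.72681 ≈ 1.2290

1.2290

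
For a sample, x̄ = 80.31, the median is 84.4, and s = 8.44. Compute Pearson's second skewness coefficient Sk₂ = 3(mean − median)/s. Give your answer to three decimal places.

-1.454

Sk₂ = 3(80.31 − 84.4) / 8.44 = 3 × -4.0900 / 8.44
    = -12.2700 / 8.44 ≈ -1.454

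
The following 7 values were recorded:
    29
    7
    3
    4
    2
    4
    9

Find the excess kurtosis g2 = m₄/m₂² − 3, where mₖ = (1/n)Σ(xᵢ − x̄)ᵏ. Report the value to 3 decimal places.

1.569

x̄ = 8.2857
Σ(xᵢ − x̄)² = 535.4286 ⇒ m₂ = 76.48980
Σ(xᵢ − x̄)⁴ = 187130.3907 ⇒ m₄ = 26732.91295
m₂² = 5850.68888
g2 = m₄/m₂² − 3 = 4.56919 − 3 ≈ 1.569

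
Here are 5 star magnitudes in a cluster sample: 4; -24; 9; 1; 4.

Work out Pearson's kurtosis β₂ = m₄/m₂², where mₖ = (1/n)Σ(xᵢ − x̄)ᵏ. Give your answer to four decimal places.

x̄ = -1.2000
Σ(xᵢ − x̄)² = 682.8000 ⇒ m₂ = 136.56000
Σ(xᵢ − x̄)⁴ = 282543.6960 ⇒ m₄ = 56508.73920
m₂² = 18648.63360
β₂ = m₄/m₂² = 56508.73920 / 18648.63360 ≈ 3.0302

3.0302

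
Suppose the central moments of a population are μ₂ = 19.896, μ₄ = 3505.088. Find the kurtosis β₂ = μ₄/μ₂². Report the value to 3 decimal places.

8.855

μ₂² = 19.896² = 395.85082
μ₄/μ₂² = 3505.088 / 395.85082 = 8.85457
β₂ ≈ 8.855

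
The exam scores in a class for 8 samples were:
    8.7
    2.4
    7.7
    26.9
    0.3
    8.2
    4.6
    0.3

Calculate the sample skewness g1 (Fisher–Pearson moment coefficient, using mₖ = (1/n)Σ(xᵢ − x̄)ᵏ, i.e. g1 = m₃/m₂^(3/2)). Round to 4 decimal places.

x̄ = (8.7 + 2.4 + 7.7 + 26.9 + 0.3 + 8.2 + 4.6 + 0.3) / 8 = 7.3875
deviations (xᵢ − x̄): 1.3125, -4.9875, 0.3125, 19.5125, -7.0875, 0.8125, -2.7875, -7.0875
Σ(xᵢ − x̄)² = 516.3287 ⇒ m₂ = 516.3287/8 = 64.54109
Σ(xᵢ − x̄)³ = 6574.1993 ⇒ m₃ = 6574.1993/8 = 821.77492
m₂^(3/2) = 64.54109^(1.5) = 518.50683
g1 = m₃ / m₂^(3/2) = 821.77492 / 518.50683 ≈ 1.5849

1.5849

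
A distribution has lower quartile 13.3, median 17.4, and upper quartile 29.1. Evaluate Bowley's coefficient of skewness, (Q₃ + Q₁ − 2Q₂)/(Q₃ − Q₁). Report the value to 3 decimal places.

numerator: Q₃ + Q₁ − 2Q₂ = 29.1 + 13.3 − 2×17.4 = 7.6000
denominator: Q₃ − Q₁ = 29.1 − 13.3 = 15.8000
Bowley skewness = 7.6000 / 15.8000 ≈ 0.481

0.481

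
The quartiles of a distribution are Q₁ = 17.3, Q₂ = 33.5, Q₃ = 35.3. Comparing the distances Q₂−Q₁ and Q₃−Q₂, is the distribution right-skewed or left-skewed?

left-skewed

Q₂ − Q₁ = 16.2;  Q₃ − Q₂ = 1.8
Q₂ − Q₁ > Q₃ − Q₂ ⇒ the lower half is more spread out ⇒ left-skewed.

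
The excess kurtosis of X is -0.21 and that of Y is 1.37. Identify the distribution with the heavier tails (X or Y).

Y

Higher excess kurtosis ⇒ heavier tails relative to the normal distribution.
-0.21 vs 1.37: the larger is 1.37, so Y has heavier tails. (Y is leptokurtic — heavier-than-normal tails; the other is platykurtic.)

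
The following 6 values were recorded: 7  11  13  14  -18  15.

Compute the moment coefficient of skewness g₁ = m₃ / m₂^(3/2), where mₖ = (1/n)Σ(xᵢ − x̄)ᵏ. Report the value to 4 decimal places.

-1.5985

x̄ = (7 + 11 + 13 + 14 - 18 + 15) / 6 = 7.0000
deviations (xᵢ − x̄): 0.0000, 4.0000, 6.0000, 7.0000, -25.0000, 8.0000
Σ(xᵢ − x̄)² = 790.0000 ⇒ m₂ = 790.0000/6 = 131.66667
Σ(xᵢ − x̄)³ = -14490.0000 ⇒ m₃ = -14490.0000/6 = -2415.00000
m₂^(3/2) = 131.66667^(1.5) = 1510.82360
g₁ = m₃ / m₂^(3/2) = -2415.00000 / 1510.82360 ≈ -1.5985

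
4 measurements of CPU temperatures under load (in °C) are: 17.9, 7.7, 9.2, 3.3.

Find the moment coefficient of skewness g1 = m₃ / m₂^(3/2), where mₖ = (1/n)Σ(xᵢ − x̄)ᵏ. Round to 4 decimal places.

0.5713

x̄ = (17.9 + 7.7 + 9.2 + 3.3) / 4 = 9.5250
deviations (xᵢ − x̄): 8.3750, -1.8250, -0.3250, -6.2250
Σ(xᵢ − x̄)² = 112.3275 ⇒ m₂ = 112.3275/4 = 28.08187
Σ(xᵢ − x̄)³ = 340.0924 ⇒ m₃ = 340.0924/4 = 85.02309
m₂^(3/2) = 28.08187^(1.5) = 148.81241
g1 = m₃ / m₂^(3/2) = 85.02309 / 148.81241 ≈ 0.5713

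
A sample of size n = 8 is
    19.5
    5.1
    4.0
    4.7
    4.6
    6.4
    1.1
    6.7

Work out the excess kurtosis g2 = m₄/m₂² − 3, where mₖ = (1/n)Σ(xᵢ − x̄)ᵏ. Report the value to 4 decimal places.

2.1671

x̄ = 6.5125
Σ(xᵢ − x̄)² = 213.2688 ⇒ m₂ = 26.65859
Σ(xᵢ − x̄)⁴ = 29377.5169 ⇒ m₄ = 3672.18961
m₂² = 710.68062
g2 = m₄/m₂² − 3 = 5.16714 − 3 ≈ 2.1671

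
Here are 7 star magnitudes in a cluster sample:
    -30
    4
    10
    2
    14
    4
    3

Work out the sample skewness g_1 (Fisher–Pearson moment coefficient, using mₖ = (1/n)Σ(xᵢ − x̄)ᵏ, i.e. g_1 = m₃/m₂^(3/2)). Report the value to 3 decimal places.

x̄ = (-30 + 4 + 10 + 2 + 14 + 4 + 3) / 7 = 1.0000
deviations (xᵢ − x̄): -31.0000, 3.0000, 9.0000, 1.0000, 13.0000, 3.0000, 2.0000
Σ(xᵢ − x̄)² = 1234.0000 ⇒ m₂ = 1234.0000/7 = 176.28571
Σ(xᵢ − x̄)³ = -26802.0000 ⇒ m₃ = -26802.0000/7 = -3828.85714
m₂^(3/2) = 176.28571^(1.5) = 2340.59180
g_1 = m₃ / m₂^(3/2) = -3828.85714 / 2340.59180 ≈ -1.636

-1.636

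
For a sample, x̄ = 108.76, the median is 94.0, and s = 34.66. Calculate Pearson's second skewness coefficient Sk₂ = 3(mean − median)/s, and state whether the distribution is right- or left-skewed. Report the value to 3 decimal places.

Sk₂ = 3(108.76 − 94.0) / 34.66 = 3 × 14.7600 / 34.66
    = 44.2800 / 34.66 ≈ 1.278
Sk₂ > 0 ⇒ mean > median ⇒ right-skewed (positive skew).

1.278, right-skewed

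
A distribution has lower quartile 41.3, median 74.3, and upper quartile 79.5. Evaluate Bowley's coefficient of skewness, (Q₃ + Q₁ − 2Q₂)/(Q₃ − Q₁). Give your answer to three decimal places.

numerator: Q₃ + Q₁ − 2Q₂ = 79.5 + 41.3 − 2×74.3 = -27.8000
denominator: Q₃ − Q₁ = 79.5 − 41.3 = 38.2000
Bowley skewness = -27.8000 / 38.2000 ≈ -0.728

-0.728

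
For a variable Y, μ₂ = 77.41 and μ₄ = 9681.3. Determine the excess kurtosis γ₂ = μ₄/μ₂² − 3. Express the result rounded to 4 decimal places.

-1.3844

μ₂² = 77.41² = 5992.30810
μ₄/μ₂² = 9681.3 / 5992.30810 = 1.61562
γ₂ = 1.61562 − 3 ≈ -1.3844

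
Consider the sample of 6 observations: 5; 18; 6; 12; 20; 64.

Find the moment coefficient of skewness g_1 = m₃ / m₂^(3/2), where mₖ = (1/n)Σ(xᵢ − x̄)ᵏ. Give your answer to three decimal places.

x̄ = (5 + 18 + 6 + 12 + 20 + 64) / 6 = 20.8333
deviations (xᵢ − x̄): -15.8333, -2.8333, -14.8333, -8.8333, -0.8333, 43.1667
Σ(xᵢ − x̄)² = 2420.8333 ⇒ m₂ = 2420.8333/6 = 403.47222
Σ(xᵢ − x̄)³ = 72489.4444 ⇒ m₃ = 72489.4444/6 = 12081.57407
m₂^(3/2) = 403.47222^(1.5) = 8104.39240
g_1 = m₃ / m₂^(3/2) = 12081.57407 / 8104.39240 ≈ 1.491

1.491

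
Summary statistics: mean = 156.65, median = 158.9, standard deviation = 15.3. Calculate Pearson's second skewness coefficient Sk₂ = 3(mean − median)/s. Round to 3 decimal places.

-0.441

Sk₂ = 3(156.65 − 158.9) / 15.3 = 3 × -2.2500 / 15.3
    = -6.7500 / 15.3 ≈ -0.441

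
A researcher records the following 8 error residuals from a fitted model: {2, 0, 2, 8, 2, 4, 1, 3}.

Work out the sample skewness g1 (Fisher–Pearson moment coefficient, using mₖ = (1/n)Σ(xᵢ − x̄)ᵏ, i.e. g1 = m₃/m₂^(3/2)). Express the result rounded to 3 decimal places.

x̄ = (2 + 0 + 2 + 8 + 2 + 4 + 1 + 3) / 8 = 2.7500
deviations (xᵢ − x̄): -0.7500, -2.7500, -0.7500, 5.2500, -0.7500, 1.2500, -1.7500, 0.2500
Σ(xᵢ − x̄)² = 41.5000 ⇒ m₂ = 41.5000/8 = 5.18750
Σ(xᵢ − x̄)³ = 119.2500 ⇒ m₃ = 119.2500/8 = 14.90625
m₂^(3/2) = 5.18750^(1.5) = 11.81509
g1 = m₃ / m₂^(3/2) = 14.90625 / 11.81509 ≈ 1.262

1.262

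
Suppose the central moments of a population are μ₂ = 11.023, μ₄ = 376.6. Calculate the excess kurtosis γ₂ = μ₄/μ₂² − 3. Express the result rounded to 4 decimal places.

0.0994

μ₂² = 11.023² = 121.50653
μ₄/μ₂² = 376.6 / 121.50653 = 3.09942
γ₂ = 3.09942 − 3 ≈ 0.0994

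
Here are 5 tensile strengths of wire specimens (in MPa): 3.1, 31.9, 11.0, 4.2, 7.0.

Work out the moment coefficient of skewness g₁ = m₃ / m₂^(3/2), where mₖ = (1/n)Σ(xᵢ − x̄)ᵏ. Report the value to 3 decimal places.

1.267

x̄ = (3.1 + 31.9 + 11.0 + 4.2 + 7.0) / 5 = 11.4400
deviations (xᵢ − x̄): -8.3400, 20.4600, -0.4400, -7.2400, -4.4400
Σ(xᵢ − x̄)² = 560.4920 ⇒ m₂ = 560.4920/5 = 112.09840
Σ(xᵢ − x̄)³ = 7517.5826 ⇒ m₃ = 7517.5826/5 = 1503.51653
m₂^(3/2) = 112.09840^(1.5) = 1186.85898
g₁ = m₃ / m₂^(3/2) = 1503.51653 / 1186.85898 ≈ 1.267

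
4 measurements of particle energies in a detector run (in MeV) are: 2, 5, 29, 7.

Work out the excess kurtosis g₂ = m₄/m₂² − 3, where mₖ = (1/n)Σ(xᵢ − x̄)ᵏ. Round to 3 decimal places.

-0.736

x̄ = 10.7500
Σ(xᵢ − x̄)² = 456.7500 ⇒ m₂ = 114.18750
Σ(xᵢ − x̄)⁴ = 118083.3281 ⇒ m₄ = 29520.83203
m₂² = 13038.78516
g₂ = m₄/m₂² − 3 = 2.26408 − 3 ≈ -0.736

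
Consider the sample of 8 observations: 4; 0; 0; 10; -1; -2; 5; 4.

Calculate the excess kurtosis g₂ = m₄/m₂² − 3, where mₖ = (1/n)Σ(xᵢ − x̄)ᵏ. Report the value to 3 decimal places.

-0.544

x̄ = 2.5000
Σ(xᵢ − x̄)² = 112.0000 ⇒ m₂ = 14.00000
Σ(xᵢ − x̄)⁴ = 3851.5000 ⇒ m₄ = 481.43750
m₂² = 196.00000
g₂ = m₄/m₂² − 3 = 2.45631 − 3 ≈ -0.544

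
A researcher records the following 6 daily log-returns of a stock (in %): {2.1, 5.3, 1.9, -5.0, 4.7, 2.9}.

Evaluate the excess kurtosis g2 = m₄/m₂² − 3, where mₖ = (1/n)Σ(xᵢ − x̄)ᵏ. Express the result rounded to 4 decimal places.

x̄ = 1.9833
Σ(xᵢ − x̄)² = 68.0083 ⇒ m₂ = 11.33472
Σ(xᵢ − x̄)⁴ = 2554.3958 ⇒ m₄ = 425.73263
m₂² = 128.47593
g2 = m₄/m₂² − 3 = 3.31372 − 3 ≈ 0.3137

0.3137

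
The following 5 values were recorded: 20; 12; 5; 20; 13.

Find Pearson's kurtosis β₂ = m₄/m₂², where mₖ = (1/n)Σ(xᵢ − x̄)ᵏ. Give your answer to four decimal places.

x̄ = 14.0000
Σ(xᵢ − x̄)² = 158.0000 ⇒ m₂ = 31.60000
Σ(xᵢ − x̄)⁴ = 9170.0000 ⇒ m₄ = 1834.00000
m₂² = 998.56000
β₂ = m₄/m₂² = 1834.00000 / 998.56000 ≈ 1.8366

1.8366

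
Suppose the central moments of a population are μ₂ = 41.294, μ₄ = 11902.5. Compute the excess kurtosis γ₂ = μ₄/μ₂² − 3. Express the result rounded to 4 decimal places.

μ₂² = 41.294² = 1705.19444
μ₄/μ₂² = 11902.5 / 1705.19444 = 6.98014
γ₂ = 6.98014 − 3 ≈ 3.9801

3.9801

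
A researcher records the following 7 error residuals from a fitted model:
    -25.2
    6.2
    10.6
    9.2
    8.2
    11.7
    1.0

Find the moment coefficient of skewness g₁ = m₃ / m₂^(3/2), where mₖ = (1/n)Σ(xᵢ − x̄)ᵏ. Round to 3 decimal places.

-1.754

x̄ = (-25.2 + 6.2 + 10.6 + 9.2 + 8.2 + 11.7 + 1.0) / 7 = 3.1000
deviations (xᵢ − x̄): -28.3000, 3.1000, 7.5000, 6.1000, 5.1000, 8.6000, -2.1000
Σ(xᵢ − x̄)² = 1008.3400 ⇒ m₂ = 1008.3400/7 = 144.04857
Σ(xᵢ − x̄)³ = -21227.0940 ⇒ m₃ = -21227.0940/7 = -3032.44200
m₂^(3/2) = 144.04857^(1.5) = 1728.87436
g₁ = m₃ / m₂^(3/2) = -3032.44200 / 1728.87436 ≈ -1.754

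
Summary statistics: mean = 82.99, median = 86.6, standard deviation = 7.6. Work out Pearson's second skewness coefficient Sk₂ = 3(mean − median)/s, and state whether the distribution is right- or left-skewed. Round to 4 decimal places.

-1.4250, left-skewed

Sk₂ = 3(82.99 − 86.6) / 7.6 = 3 × -3.6100 / 7.6
    = -10.8300 / 7.6 ≈ -1.4250
Sk₂ < 0 ⇒ mean < median ⇒ left-skewed (negative skew).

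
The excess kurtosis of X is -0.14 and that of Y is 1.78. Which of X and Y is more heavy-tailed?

Higher excess kurtosis ⇒ heavier tails relative to the normal distribution.
-0.14 vs 1.78: the larger is 1.78, so Y has heavier tails. (Y is leptokurtic — heavier-than-normal tails; the other is platykurtic.)

Y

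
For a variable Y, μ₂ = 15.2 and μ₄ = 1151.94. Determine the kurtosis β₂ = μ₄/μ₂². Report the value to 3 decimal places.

4.986

μ₂² = 15.2² = 231.04000
μ₄/μ₂² = 1151.94 / 231.04000 = 4.98589
β₂ ≈ 4.986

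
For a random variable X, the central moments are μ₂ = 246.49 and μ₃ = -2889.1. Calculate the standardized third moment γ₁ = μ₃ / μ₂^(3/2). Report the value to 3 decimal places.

-0.747

σ = √μ₂ = √246.49 = 15.70000
σ³ = μ₂^(3/2) = 3869.89300
γ₁ = μ₃/σ³ = -2889.1 / 3869.89300 ≈ -0.747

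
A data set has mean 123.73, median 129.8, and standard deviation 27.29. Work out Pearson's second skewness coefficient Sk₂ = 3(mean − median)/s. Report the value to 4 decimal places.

Sk₂ = 3(123.73 − 129.8) / 27.29 = 3 × -6.0700 / 27.29
    = -18.2100 / 27.29 ≈ -0.6673

-0.6673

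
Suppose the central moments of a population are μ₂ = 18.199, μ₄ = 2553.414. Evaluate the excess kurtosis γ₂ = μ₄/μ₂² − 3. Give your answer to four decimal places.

μ₂² = 18.199² = 331.20360
μ₄/μ₂² = 2553.414 / 331.20360 = 7.70950
γ₂ = 7.70950 − 3 ≈ 4.7095

4.7095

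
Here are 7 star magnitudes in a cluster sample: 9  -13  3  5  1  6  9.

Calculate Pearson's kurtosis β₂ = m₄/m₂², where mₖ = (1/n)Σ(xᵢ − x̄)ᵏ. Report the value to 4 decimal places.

3.8968

x̄ = 2.8571
Σ(xᵢ − x̄)² = 344.8571 ⇒ m₂ = 49.26531
Σ(xᵢ − x̄)⁴ = 66204.9504 ⇒ m₄ = 9457.85006
m₂² = 2427.07039
β₂ = m₄/m₂² = 9457.85006 / 2427.07039 ≈ 3.8968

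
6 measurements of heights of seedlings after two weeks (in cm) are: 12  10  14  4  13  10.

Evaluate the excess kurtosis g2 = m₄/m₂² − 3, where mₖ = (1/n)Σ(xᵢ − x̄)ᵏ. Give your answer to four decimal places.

x̄ = 10.5000
Σ(xᵢ − x̄)² = 63.5000 ⇒ m₂ = 10.58333
Σ(xᵢ − x̄)⁴ = 1979.3750 ⇒ m₄ = 329.89583
m₂² = 112.00694
g2 = m₄/m₂² − 3 = 2.94532 − 3 ≈ -0.0547

-0.0547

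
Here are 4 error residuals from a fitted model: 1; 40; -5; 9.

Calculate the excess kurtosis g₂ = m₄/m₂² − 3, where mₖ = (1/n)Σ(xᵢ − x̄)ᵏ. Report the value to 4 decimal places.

-0.8804

x̄ = 11.2500
Σ(xᵢ − x̄)² = 1200.7500 ⇒ m₂ = 300.18750
Σ(xᵢ − x̄)⁴ = 763998.3281 ⇒ m₄ = 190999.58203
m₂² = 90112.53516
g₂ = m₄/m₂² − 3 = 2.11957 − 3 ≈ -0.8804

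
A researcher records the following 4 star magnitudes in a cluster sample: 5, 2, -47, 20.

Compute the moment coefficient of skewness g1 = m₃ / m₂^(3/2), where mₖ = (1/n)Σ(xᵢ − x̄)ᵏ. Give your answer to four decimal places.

x̄ = (5 + 2 - 47 + 20) / 4 = -5.0000
deviations (xᵢ − x̄): 10.0000, 7.0000, -42.0000, 25.0000
Σ(xᵢ − x̄)² = 2538.0000 ⇒ m₂ = 2538.0000/4 = 634.50000
Σ(xᵢ − x̄)³ = -57120.0000 ⇒ m₃ = -57120.0000/4 = -14280.00000
m₂^(3/2) = 634.50000^(1.5) = 15982.60034
g1 = m₃ / m₂^(3/2) = -14280.00000 / 15982.60034 ≈ -0.8935

-0.8935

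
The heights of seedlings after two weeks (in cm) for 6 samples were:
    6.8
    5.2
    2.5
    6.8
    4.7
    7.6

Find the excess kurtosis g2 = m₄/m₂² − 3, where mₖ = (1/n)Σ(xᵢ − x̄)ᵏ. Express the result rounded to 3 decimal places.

-0.772

x̄ = 5.6000
Σ(xᵢ − x̄)² = 17.4600 ⇒ m₂ = 2.91000
Σ(xᵢ − x̄)⁴ = 113.1810 ⇒ m₄ = 18.86350
m₂² = 8.46810
g2 = m₄/m₂² − 3 = 2.22760 − 3 ≈ -0.772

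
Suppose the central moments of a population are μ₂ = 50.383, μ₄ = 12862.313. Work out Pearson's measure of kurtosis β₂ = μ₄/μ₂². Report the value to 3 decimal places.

μ₂² = 50.383² = 2538.44669
μ₄/μ₂² = 12862.313 / 2538.44669 = 5.06700
β₂ ≈ 5.067

5.067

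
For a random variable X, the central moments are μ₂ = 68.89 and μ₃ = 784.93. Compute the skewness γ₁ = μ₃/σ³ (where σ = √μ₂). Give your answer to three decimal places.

σ = √μ₂ = √68.89 = 8.30000
σ³ = μ₂^(3/2) = 571.78700
γ₁ = μ₃/σ³ = 784.93 / 571.78700 ≈ 1.373

1.373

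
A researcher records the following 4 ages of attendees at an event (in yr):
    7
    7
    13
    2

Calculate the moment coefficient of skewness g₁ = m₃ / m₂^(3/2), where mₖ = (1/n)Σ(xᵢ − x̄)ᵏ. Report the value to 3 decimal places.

0.192

x̄ = (7 + 7 + 13 + 2) / 4 = 7.2500
deviations (xᵢ − x̄): -0.2500, -0.2500, 5.7500, -5.2500
Σ(xᵢ − x̄)² = 60.7500 ⇒ m₂ = 60.7500/4 = 15.18750
Σ(xᵢ − x̄)³ = 45.3750 ⇒ m₃ = 45.3750/4 = 11.34375
m₂^(3/2) = 15.18750^(1.5) = 59.18742
g₁ = m₃ / m₂^(3/2) = 11.34375 / 59.18742 ≈ 0.192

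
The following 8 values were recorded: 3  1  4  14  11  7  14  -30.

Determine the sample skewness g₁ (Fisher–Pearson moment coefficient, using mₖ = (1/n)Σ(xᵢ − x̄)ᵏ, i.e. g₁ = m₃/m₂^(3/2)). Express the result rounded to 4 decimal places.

-1.7361

x̄ = (3 + 1 + 4 + 14 + 11 + 7 + 14 - 30) / 8 = 3.0000
deviations (xᵢ − x̄): 0.0000, -2.0000, 1.0000, 11.0000, 8.0000, 4.0000, 11.0000, -33.0000
Σ(xᵢ − x̄)² = 1416.0000 ⇒ m₂ = 1416.0000/8 = 177.00000
Σ(xᵢ − x̄)³ = -32706.0000 ⇒ m₃ = -32706.0000/8 = -4088.25000
m₂^(3/2) = 177.00000^(1.5) = 2354.83184
g₁ = m₃ / m₂^(3/2) = -4088.25000 / 2354.83184 ≈ -1.7361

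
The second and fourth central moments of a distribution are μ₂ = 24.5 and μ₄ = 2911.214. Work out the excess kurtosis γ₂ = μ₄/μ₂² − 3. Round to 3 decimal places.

μ₂² = 24.5² = 600.25000
μ₄/μ₂² = 2911.214 / 600.25000 = 4.85000
γ₂ = 4.85000 − 3 ≈ 1.850

1.850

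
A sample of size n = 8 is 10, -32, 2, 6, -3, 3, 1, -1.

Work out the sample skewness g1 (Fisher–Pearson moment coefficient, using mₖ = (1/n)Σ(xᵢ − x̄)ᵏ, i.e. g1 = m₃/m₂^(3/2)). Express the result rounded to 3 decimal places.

-1.821

x̄ = (10 - 32 + 2 + 6 - 3 + 3 + 1 - 1) / 8 = -1.7500
deviations (xᵢ − x̄): 11.7500, -30.2500, 3.7500, 7.7500, -1.2500, 4.7500, 2.7500, 0.7500
Σ(xᵢ − x̄)² = 1159.5000 ⇒ m₂ = 1159.5000/8 = 144.93750
Σ(xᵢ − x̄)³ = -25413.7500 ⇒ m₃ = -25413.7500/8 = -3176.71875
m₂^(3/2) = 144.93750^(1.5) = 1744.90244
g1 = m₃ / m₂^(3/2) = -3176.71875 / 1744.90244 ≈ -1.821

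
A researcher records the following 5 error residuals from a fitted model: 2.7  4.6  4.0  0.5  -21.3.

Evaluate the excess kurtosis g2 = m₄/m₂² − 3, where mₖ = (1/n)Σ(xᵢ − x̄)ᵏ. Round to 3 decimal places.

x̄ = -1.9000
Σ(xᵢ − x̄)² = 480.3400 ⇒ m₂ = 96.06800
Σ(xᵢ − x̄)⁴ = 145124.5714 ⇒ m₄ = 29024.91428
m₂² = 9229.06062
g2 = m₄/m₂² − 3 = 3.14495 − 3 ≈ 0.145

0.145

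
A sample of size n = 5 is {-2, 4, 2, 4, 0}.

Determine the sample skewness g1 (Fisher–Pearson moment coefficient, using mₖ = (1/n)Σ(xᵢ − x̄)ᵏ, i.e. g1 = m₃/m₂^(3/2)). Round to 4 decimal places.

x̄ = (-2 + 4 + 2 + 4 + 0) / 5 = 1.6000
deviations (xᵢ − x̄): -3.6000, 2.4000, 0.4000, 2.4000, -1.6000
Σ(xᵢ − x̄)² = 27.2000 ⇒ m₂ = 27.2000/5 = 5.44000
Σ(xᵢ − x̄)³ = -23.0400 ⇒ m₃ = -23.0400/5 = -4.60800
m₂^(3/2) = 5.44000^(1.5) = 12.68815
g1 = m₃ / m₂^(3/2) = -4.60800 / 12.68815 ≈ -0.3632

-0.3632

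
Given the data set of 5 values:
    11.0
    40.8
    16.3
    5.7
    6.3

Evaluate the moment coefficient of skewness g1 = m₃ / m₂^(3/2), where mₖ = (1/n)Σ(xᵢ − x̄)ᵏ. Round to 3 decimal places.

1.200

x̄ = (11.0 + 40.8 + 16.3 + 5.7 + 6.3) / 5 = 16.0200
deviations (xᵢ − x̄): -5.0200, 24.7800, 0.2800, -10.3200, -9.7200
Σ(xᵢ − x̄)² = 840.3080 ⇒ m₂ = 840.3080/5 = 168.06160
Σ(xᵢ − x̄)³ = 13072.2005 ⇒ m₃ = 13072.2005/5 = 2614.44010
m₂^(3/2) = 168.06160^(1.5) = 2178.72663
g1 = m₃ / m₂^(3/2) = 2614.44010 / 2178.72663 ≈ 1.200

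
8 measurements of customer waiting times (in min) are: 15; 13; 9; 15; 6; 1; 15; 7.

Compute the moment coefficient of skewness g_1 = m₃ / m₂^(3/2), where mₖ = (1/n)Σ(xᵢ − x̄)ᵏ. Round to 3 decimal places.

x̄ = (15 + 13 + 9 + 15 + 6 + 1 + 15 + 7) / 8 = 10.1250
deviations (xᵢ − x̄): 4.8750, 2.8750, -1.1250, 4.8750, -4.1250, -9.1250, 4.8750, -3.1250
Σ(xᵢ − x̄)² = 190.8750 ⇒ m₂ = 190.8750/8 = 23.85938
Σ(xᵢ − x̄)³ = -490.5938 ⇒ m₃ = -490.5938/8 = -61.32422
m₂^(3/2) = 23.85938^(1.5) = 116.54364
g_1 = m₃ / m₂^(3/2) = -61.32422 / 116.54364 ≈ -0.526

-0.526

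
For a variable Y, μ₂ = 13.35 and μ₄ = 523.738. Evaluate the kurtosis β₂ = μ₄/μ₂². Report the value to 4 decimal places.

μ₂² = 13.35² = 178.22250
μ₄/μ₂² = 523.738 / 178.22250 = 2.93867
β₂ ≈ 2.9387

2.9387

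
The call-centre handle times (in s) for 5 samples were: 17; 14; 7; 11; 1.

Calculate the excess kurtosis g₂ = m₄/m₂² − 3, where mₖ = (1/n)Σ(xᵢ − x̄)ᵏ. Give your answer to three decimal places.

x̄ = 10.0000
Σ(xᵢ − x̄)² = 156.0000 ⇒ m₂ = 31.20000
Σ(xᵢ − x̄)⁴ = 9300.0000 ⇒ m₄ = 1860.00000
m₂² = 973.44000
g₂ = m₄/m₂² − 3 = 1.91075 − 3 ≈ -1.089

-1.089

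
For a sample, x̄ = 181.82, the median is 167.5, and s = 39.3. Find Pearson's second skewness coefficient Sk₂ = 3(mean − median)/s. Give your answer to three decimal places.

Sk₂ = 3(181.82 − 167.5) / 39.3 = 3 × 14.3200 / 39.3
    = 42.9600 / 39.3 ≈ 1.093

1.093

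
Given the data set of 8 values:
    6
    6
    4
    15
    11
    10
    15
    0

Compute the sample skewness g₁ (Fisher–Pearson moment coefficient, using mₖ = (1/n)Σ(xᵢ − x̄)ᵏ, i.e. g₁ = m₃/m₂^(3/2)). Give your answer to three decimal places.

x̄ = (6 + 6 + 4 + 15 + 11 + 10 + 15 + 0) / 8 = 8.3750
deviations (xᵢ − x̄): -2.3750, -2.3750, -4.3750, 6.6250, 2.6250, 1.6250, 6.6250, -8.3750
Σ(xᵢ − x̄)² = 197.8750 ⇒ m₂ = 197.8750/8 = 24.73438
Σ(xᵢ − x̄)³ = -94.0313 ⇒ m₃ = -94.0313/8 = -11.75391
m₂^(3/2) = 24.73438^(1.5) = 123.01311
g₁ = m₃ / m₂^(3/2) = -11.75391 / 123.01311 ≈ -0.096

-0.096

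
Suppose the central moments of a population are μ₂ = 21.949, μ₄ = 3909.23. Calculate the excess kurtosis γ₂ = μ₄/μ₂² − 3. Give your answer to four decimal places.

μ₂² = 21.949² = 481.75860
μ₄/μ₂² = 3909.23 / 481.75860 = 8.11450
γ₂ = 8.11450 − 3 ≈ 5.1145

5.1145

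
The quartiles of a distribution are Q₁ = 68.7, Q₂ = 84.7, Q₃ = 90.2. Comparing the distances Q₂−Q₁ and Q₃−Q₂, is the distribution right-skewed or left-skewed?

left-skewed

Q₂ − Q₁ = 16.0;  Q₃ − Q₂ = 5.5
Q₂ − Q₁ > Q₃ − Q₂ ⇒ the lower half is more spread out ⇒ left-skewed.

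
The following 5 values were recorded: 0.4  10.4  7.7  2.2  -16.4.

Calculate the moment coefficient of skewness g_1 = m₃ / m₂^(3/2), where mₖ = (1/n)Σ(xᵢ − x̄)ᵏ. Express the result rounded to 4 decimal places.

-0.9648

x̄ = (0.4 + 10.4 + 7.7 + 2.2 - 16.4) / 5 = 0.8600
deviations (xᵢ − x̄): -0.4600, 9.5400, 6.8400, 1.3400, -17.2600
Σ(xᵢ − x̄)² = 437.7120 ⇒ m₂ = 437.7120/5 = 87.54240
Σ(xᵢ − x̄)³ = -3951.3122 ⇒ m₃ = -3951.3122/5 = -790.26245
m₂^(3/2) = 87.54240^(1.5) = 819.08255
g_1 = m₃ / m₂^(3/2) = -790.26245 / 819.08255 ≈ -0.9648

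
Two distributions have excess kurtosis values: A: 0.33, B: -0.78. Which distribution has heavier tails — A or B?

Higher excess kurtosis ⇒ heavier tails relative to the normal distribution.
0.33 vs -0.78: the larger is 0.33, so A has heavier tails. (A is leptokurtic — heavier-than-normal tails; the other is platykurtic.)

A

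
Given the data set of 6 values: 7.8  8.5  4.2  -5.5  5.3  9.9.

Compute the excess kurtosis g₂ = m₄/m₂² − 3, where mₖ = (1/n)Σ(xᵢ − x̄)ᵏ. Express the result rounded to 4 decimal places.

x̄ = 5.0333
Σ(xᵢ − x̄)² = 155.0733 ⇒ m₂ = 25.84556
Σ(xᵢ − x̄)⁴ = 13074.6068 ⇒ m₄ = 2179.10113
m₂² = 667.99274
g₂ = m₄/m₂² − 3 = 3.26216 − 3 ≈ 0.2622

0.2622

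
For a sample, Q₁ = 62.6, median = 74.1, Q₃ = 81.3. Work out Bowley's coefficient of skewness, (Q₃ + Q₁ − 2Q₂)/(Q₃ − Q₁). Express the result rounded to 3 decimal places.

-0.230

numerator: Q₃ + Q₁ − 2Q₂ = 81.3 + 62.6 − 2×74.1 = -4.3000
denominator: Q₃ − Q₁ = 81.3 − 62.6 = 18.7000
Bowley skewness = -4.3000 / 18.7000 ≈ -0.230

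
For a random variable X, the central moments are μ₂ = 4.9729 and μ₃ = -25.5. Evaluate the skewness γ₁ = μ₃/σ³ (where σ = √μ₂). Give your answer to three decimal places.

σ = √μ₂ = √4.9729 = 2.23000
σ³ = μ₂^(3/2) = 11.08957
γ₁ = μ₃/σ³ = -25.5 / 11.08957 ≈ -2.299

-2.299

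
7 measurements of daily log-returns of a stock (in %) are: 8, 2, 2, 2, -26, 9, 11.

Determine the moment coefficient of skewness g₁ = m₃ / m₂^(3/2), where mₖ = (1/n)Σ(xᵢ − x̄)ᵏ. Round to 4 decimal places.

-1.6607

x̄ = (8 + 2 + 2 + 2 - 26 + 9 + 11) / 7 = 1.1429
deviations (xᵢ − x̄): 6.8571, 0.8571, 0.8571, 0.8571, -27.1429, 7.8571, 9.8571
Σ(xᵢ − x̄)² = 944.8571 ⇒ m₂ = 944.8571/7 = 134.97959
Σ(xᵢ − x̄)³ = -18229.9592 ⇒ m₃ = -18229.9592/7 = -2604.27988
m₂^(3/2) = 134.97959^(1.5) = 1568.20259
g₁ = m₃ / m₂^(3/2) = -2604.27988 / 1568.20259 ≈ -1.6607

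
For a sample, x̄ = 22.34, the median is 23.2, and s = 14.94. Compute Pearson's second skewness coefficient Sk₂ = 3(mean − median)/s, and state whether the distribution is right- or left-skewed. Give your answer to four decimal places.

Sk₂ = 3(22.34 − 23.2) / 14.94 = 3 × -0.8600 / 14.94
    = -2.5800 / 14.94 ≈ -0.1727
Sk₂ < 0 ⇒ mean < median ⇒ left-skewed (negative skew).

-0.1727, left-skewed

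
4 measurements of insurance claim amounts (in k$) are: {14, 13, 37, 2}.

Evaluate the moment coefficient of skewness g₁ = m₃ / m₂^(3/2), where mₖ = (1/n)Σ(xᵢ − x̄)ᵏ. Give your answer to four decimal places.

0.6663

x̄ = (14 + 13 + 37 + 2) / 4 = 16.5000
deviations (xᵢ − x̄): -2.5000, -3.5000, 20.5000, -14.5000
Σ(xᵢ − x̄)² = 649.0000 ⇒ m₂ = 649.0000/4 = 162.25000
Σ(xᵢ − x̄)³ = 5508.0000 ⇒ m₃ = 5508.0000/4 = 1377.00000
m₂^(3/2) = 162.25000^(1.5) = 2066.69819
g₁ = m₃ / m₂^(3/2) = 1377.00000 / 2066.69819 ≈ 0.6663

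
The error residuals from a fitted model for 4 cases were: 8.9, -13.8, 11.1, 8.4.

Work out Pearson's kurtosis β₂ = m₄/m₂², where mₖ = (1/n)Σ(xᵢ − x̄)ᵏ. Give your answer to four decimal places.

2.3084

x̄ = 3.6500
Σ(xᵢ − x̄)² = 410.1300 ⇒ m₂ = 102.53250
Σ(xᵢ − x̄)⁴ = 97071.0578 ⇒ m₄ = 24267.76446
m₂² = 10512.91356
β₂ = m₄/m₂² = 24267.76446 / 10512.91356 ≈ 2.3084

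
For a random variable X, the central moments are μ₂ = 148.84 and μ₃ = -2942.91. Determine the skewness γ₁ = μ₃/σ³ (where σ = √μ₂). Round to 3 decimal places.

-1.621

σ = √μ₂ = √148.84 = 12.20000
σ³ = μ₂^(3/2) = 1815.84800
γ₁ = μ₃/σ³ = -2942.91 / 1815.84800 ≈ -1.621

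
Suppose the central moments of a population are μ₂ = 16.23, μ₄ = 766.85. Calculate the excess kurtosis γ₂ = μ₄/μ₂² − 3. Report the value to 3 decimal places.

μ₂² = 16.23² = 263.41290
μ₄/μ₂² = 766.85 / 263.41290 = 2.91121
γ₂ = 2.91121 − 3 ≈ -0.089

-0.089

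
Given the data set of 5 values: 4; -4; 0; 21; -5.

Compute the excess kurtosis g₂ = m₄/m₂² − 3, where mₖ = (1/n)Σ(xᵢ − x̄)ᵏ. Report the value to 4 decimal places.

x̄ = 3.2000
Σ(xᵢ − x̄)² = 446.8000 ⇒ m₂ = 89.36000
Σ(xᵢ − x̄)⁴ = 107701.4560 ⇒ m₄ = 21540.29120
m₂² = 7985.20960
g₂ = m₄/m₂² − 3 = 2.69752 − 3 ≈ -0.3025

-0.3025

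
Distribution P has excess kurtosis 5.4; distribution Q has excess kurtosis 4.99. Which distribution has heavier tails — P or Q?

Higher excess kurtosis ⇒ heavier tails relative to the normal distribution.
5.4 vs 4.99: the larger is 5.4, so P has heavier tails.

P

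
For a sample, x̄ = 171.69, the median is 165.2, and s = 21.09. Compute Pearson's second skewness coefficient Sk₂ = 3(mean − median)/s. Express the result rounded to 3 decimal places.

0.923

Sk₂ = 3(171.69 − 165.2) / 21.09 = 3 × 6.4900 / 21.09
    = 19.4700 / 21.09 ≈ 0.923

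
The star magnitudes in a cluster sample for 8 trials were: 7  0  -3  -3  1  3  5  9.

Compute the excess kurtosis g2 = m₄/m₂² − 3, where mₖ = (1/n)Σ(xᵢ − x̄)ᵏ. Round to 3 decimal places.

x̄ = 2.3750
Σ(xᵢ − x̄)² = 137.8750 ⇒ m₂ = 17.23438
Σ(xᵢ − x̄)⁴ = 4136.3066 ⇒ m₄ = 517.03833
m₂² = 297.02368
g2 = m₄/m₂² − 3 = 1.74073 − 3 ≈ -1.259

-1.259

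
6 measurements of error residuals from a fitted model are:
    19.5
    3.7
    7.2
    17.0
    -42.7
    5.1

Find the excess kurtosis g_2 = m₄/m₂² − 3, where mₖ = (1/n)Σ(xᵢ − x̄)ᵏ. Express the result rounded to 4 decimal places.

x̄ = 1.6333
Σ(xᵢ − x̄)² = 2568.0733 ⇒ m₂ = 428.01222
Σ(xᵢ − x̄)⁴ = 4021754.2414 ⇒ m₄ = 670292.37357
m₂² = 183194.46237
g_2 = m₄/m₂² − 3 = 3.65891 − 3 ≈ 0.6589

0.6589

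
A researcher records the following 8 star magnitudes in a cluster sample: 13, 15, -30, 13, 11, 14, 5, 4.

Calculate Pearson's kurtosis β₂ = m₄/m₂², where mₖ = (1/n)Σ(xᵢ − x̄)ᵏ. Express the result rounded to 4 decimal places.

x̄ = 5.6250
Σ(xᵢ − x̄)² = 1567.8750 ⇒ m₂ = 195.98438
Σ(xᵢ − x̄)⁴ = 1630120.8691 ⇒ m₄ = 203765.10864
m₂² = 38409.87524
β₂ = m₄/m₂² = 203765.10864 / 38409.87524 ≈ 5.3050

5.3050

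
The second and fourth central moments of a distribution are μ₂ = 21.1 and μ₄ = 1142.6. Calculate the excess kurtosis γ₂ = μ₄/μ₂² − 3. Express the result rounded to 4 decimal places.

-0.4336

μ₂² = 21.1² = 445.21000
μ₄/μ₂² = 1142.6 / 445.21000 = 2.56643
γ₂ = 2.56643 − 3 ≈ -0.4336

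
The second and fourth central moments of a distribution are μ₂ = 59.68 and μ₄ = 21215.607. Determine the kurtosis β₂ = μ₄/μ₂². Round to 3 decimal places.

5.957

μ₂² = 59.68² = 3561.70240
μ₄/μ₂² = 21215.607 / 3561.70240 = 5.95659
β₂ ≈ 5.957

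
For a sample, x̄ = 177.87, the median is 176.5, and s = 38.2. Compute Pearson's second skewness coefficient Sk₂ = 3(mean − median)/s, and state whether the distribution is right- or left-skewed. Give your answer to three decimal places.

Sk₂ = 3(177.87 − 176.5) / 38.2 = 3 × 1.3700 / 38.2
    = 4.1100 / 38.2 ≈ 0.108
Sk₂ > 0 ⇒ mean > median ⇒ right-skewed (positive skew).

0.108, right-skewed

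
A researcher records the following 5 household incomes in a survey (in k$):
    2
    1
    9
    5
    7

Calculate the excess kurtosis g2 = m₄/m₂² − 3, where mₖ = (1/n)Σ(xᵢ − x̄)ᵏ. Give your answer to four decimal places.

-1.4939

x̄ = 4.8000
Σ(xᵢ − x̄)² = 44.8000 ⇒ m₂ = 8.96000
Σ(xᵢ − x̄)⁴ = 604.5760 ⇒ m₄ = 120.91520
m₂² = 80.28160
g2 = m₄/m₂² − 3 = 1.50614 − 3 ≈ -1.4939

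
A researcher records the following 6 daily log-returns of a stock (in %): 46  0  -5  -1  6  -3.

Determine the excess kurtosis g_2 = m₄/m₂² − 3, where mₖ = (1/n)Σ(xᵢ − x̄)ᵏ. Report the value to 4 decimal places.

x̄ = 7.1667
Σ(xᵢ − x̄)² = 1878.8333 ⇒ m₂ = 313.13889
Σ(xᵢ − x̄)⁴ = 2313831.4861 ⇒ m₄ = 385638.58102
m₂² = 98055.96373
g_2 = m₄/m₂² − 3 = 3.93284 − 3 ≈ 0.9328

0.9328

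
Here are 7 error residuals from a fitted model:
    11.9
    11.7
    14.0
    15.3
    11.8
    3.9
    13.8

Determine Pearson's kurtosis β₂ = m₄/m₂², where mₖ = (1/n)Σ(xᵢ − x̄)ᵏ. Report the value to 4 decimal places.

4.0503

x̄ = 11.7714
Σ(xᵢ − x̄)² = 83.5143 ⇒ m₂ = 11.93061
Σ(xᵢ − x̄)⁴ = 4035.5893 ⇒ m₄ = 576.51276
m₂² = 142.33951
β₂ = m₄/m₂² = 576.51276 / 142.33951 ≈ 4.0503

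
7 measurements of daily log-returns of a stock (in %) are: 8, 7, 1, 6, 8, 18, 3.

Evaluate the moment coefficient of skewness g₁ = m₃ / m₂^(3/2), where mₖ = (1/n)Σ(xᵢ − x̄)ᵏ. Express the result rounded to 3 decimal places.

1.026

x̄ = (8 + 7 + 1 + 6 + 8 + 18 + 3) / 7 = 7.2857
deviations (xᵢ − x̄): 0.7143, -0.2857, -6.2857, -1.2857, 0.7143, 10.7143, -4.2857
Σ(xᵢ − x̄)² = 175.4286 ⇒ m₂ = 175.4286/7 = 25.06122
Σ(xᵢ − x̄)³ = 901.4694 ⇒ m₃ = 901.4694/7 = 128.78134
m₂^(3/2) = 25.06122^(1.5) = 125.45946
g₁ = m₃ / m₂^(3/2) = 128.78134 / 125.45946 ≈ 1.026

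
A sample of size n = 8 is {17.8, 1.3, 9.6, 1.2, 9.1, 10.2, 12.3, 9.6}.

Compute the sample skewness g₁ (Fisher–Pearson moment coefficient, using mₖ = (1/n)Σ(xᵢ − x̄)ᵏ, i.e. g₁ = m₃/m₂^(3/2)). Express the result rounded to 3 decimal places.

-0.130

x̄ = (17.8 + 1.3 + 9.6 + 1.2 + 9.1 + 10.2 + 12.3 + 9.6) / 8 = 8.8875
deviations (xᵢ − x̄): 8.9125, -7.5875, 0.7125, -7.6875, 0.2125, 1.3125, 3.4125, 0.7125
Σ(xᵢ − x̄)² = 210.5288 ⇒ m₂ = 210.5288/8 = 26.31609
Σ(xᵢ − x̄)³ = -140.4502 ⇒ m₃ = -140.4502/8 = -17.55627
m₂^(3/2) = 26.31609^(1.5) = 134.99949
g₁ = m₃ / m₂^(3/2) = -17.55627 / 134.99949 ≈ -0.130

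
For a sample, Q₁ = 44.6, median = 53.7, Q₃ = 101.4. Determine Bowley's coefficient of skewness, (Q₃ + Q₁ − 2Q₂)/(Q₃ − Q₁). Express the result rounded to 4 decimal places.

0.6796

numerator: Q₃ + Q₁ − 2Q₂ = 101.4 + 44.6 − 2×53.7 = 38.6000
denominator: Q₃ − Q₁ = 101.4 − 44.6 = 56.8000
Bowley skewness = 38.6000 / 56.8000 ≈ 0.6796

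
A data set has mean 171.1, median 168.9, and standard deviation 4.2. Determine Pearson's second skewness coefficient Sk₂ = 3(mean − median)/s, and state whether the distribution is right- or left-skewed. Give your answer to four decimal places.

Sk₂ = 3(171.1 − 168.9) / 4.2 = 3 × 2.2000 / 4.2
    = 6.6000 / 4.2 ≈ 1.5714
Sk₂ > 0 ⇒ mean > median ⇒ right-skewed (positive skew).

1.5714, right-skewed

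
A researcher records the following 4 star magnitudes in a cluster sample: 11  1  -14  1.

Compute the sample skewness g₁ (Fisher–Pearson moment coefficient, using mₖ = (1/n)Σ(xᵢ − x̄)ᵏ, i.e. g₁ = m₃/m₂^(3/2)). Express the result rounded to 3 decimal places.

-0.412

x̄ = (11 + 1 - 14 + 1) / 4 = -0.2500
deviations (xᵢ − x̄): 11.2500, 1.2500, -13.7500, 1.2500
Σ(xᵢ − x̄)² = 318.7500 ⇒ m₂ = 318.7500/4 = 79.68750
Σ(xᵢ − x̄)³ = -1171.8750 ⇒ m₃ = -1171.8750/4 = -292.96875
m₂^(3/2) = 79.68750^(1.5) = 711.35322
g₁ = m₃ / m₂^(3/2) = -292.96875 / 711.35322 ≈ -0.412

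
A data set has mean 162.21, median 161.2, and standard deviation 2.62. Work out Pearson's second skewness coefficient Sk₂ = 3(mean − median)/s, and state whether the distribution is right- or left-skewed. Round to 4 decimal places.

1.1565, right-skewed

Sk₂ = 3(162.21 − 161.2) / 2.62 = 3 × 1.0100 / 2.62
    = 3.0300 / 2.62 ≈ 1.1565
Sk₂ > 0 ⇒ mean > median ⇒ right-skewed (positive skew).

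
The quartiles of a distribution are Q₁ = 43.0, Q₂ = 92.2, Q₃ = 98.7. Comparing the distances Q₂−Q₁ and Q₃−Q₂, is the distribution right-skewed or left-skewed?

Q₂ − Q₁ = 49.2;  Q₃ − Q₂ = 6.5
Q₂ − Q₁ > Q₃ − Q₂ ⇒ the lower half is more spread out ⇒ left-skewed.

left-skewed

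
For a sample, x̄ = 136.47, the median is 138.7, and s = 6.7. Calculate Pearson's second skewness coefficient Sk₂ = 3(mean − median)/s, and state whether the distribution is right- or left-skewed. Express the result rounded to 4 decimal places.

-0.9985, left-skewed

Sk₂ = 3(136.47 − 138.7) / 6.7 = 3 × -2.2300 / 6.7
    = -6.6900 / 6.7 ≈ -0.9985
Sk₂ < 0 ⇒ mean < median ⇒ left-skewed (negative skew).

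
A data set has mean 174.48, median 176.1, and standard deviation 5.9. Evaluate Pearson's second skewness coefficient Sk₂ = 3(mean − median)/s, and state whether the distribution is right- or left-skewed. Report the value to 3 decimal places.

Sk₂ = 3(174.48 − 176.1) / 5.9 = 3 × -1.6200 / 5.9
    = -4.8600 / 5.9 ≈ -0.824
Sk₂ < 0 ⇒ mean < median ⇒ left-skewed (negative skew).

-0.824, left-skewed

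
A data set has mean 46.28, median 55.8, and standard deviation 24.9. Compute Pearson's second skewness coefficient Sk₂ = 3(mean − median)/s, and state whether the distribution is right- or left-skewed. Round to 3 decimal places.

-1.147, left-skewed

Sk₂ = 3(46.28 − 55.8) / 24.9 = 3 × -9.5200 / 24.9
    = -28.5600 / 24.9 ≈ -1.147
Sk₂ < 0 ⇒ mean < median ⇒ left-skewed (negative skew).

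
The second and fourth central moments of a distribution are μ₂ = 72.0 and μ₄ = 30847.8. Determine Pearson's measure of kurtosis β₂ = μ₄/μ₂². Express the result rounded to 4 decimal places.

μ₂² = 72.0² = 5184.00000
μ₄/μ₂² = 30847.8 / 5184.00000 = 5.95058
β₂ ≈ 5.9506

5.9506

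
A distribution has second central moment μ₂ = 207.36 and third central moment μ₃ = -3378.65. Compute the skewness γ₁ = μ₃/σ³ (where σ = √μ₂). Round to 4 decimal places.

σ = √μ₂ = √207.36 = 14.40000
σ³ = μ₂^(3/2) = 2985.98400
γ₁ = μ₃/σ³ = -3378.65 / 2985.98400 ≈ -1.1315

-1.1315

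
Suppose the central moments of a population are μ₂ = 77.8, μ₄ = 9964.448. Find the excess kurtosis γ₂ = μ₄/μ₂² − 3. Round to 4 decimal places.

μ₂² = 77.8² = 6052.84000
μ₄/μ₂² = 9964.448 / 6052.84000 = 1.64624
γ₂ = 1.64624 − 3 ≈ -1.3538

-1.3538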